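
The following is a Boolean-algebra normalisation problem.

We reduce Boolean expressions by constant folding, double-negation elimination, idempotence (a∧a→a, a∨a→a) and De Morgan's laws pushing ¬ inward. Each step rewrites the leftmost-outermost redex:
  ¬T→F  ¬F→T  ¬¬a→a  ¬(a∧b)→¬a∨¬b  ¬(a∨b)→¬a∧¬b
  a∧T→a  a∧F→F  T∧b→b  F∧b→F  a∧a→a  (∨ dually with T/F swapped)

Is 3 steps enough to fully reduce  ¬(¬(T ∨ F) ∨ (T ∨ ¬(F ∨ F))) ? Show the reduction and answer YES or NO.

Answer: NO — after 3 steps the term is T ∧ ¬(T ∨ ¬(F ∨ F)), not yet normal

Derivation:
  start: ¬(¬(T ∨ F) ∨ (T ∨ ¬(F ∨ F)))
  →1  ¬¬(T ∨ F) ∧ ¬(T ∨ ¬(F ∨ F))
  →2  (T ∨ F) ∧ ¬(T ∨ ¬(F ∨ F))
  →3  T ∧ ¬(T ∨ ¬(F ∨ F))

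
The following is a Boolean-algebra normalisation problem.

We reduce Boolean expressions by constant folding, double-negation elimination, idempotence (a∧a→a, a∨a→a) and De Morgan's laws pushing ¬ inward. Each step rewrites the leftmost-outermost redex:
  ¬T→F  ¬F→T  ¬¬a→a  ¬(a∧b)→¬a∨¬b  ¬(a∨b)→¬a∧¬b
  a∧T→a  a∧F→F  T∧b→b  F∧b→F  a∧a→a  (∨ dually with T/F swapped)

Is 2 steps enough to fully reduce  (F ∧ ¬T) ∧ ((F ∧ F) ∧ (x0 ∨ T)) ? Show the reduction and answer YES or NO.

Answer: YES — reaches normal form F in 2 ≤ 2 steps

Derivation:
  start: (F ∧ ¬T) ∧ ((F ∧ F) ∧ (x0 ∨ T))
  →1  F ∧ ((F ∧ F) ∧ (x0 ∨ T))
  →2  F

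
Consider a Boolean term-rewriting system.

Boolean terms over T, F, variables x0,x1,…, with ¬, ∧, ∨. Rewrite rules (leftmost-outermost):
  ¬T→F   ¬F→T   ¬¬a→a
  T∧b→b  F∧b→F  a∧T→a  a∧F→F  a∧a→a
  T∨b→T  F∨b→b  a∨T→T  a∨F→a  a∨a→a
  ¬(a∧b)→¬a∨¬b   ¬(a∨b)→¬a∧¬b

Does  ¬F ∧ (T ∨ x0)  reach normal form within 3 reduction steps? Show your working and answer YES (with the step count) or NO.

  start: ¬F ∧ (T ∨ x0)
  [1] T ∧ (T ∨ x0)
  [2] T ∨ x0
  [3] T

Answer: YES — reaches normal form T in 3 ≤ 3 steps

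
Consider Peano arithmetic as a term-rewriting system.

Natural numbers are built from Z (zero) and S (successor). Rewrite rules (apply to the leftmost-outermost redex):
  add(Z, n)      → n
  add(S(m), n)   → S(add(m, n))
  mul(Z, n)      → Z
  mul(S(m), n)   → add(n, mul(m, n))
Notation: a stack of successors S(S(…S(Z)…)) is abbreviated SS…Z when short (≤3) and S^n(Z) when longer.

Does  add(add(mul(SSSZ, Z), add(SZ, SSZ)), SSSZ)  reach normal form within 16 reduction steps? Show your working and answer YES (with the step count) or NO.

  start: add(add(mul(SSSZ, Z), add(SZ, SSZ)), SSSZ)
  step 1: add(add(add(Z, mul(SSZ, Z)), add(SZ, SSZ)), SSSZ)
  step 2: add(add(mul(SSZ, Z), add(SZ, SSZ)), SSSZ)
  step 3: add(add(add(Z, mul(SZ, Z)), add(SZ, SSZ)), SSSZ)
  step 4: add(add(mul(SZ, Z), add(SZ, SSZ)), SSSZ)
  step 5: add(add(add(Z, mul(Z, Z)), add(SZ, SSZ)), SSSZ)
  step 6: add(add(mul(Z, Z), add(SZ, SSZ)), SSSZ)
  step 7: add(add(Z, add(SZ, SSZ)), SSSZ)
  step 8: add(add(SZ, SSZ), SSSZ)
  step 9: add(S(add(Z, SSZ)), SSSZ)
  step 10: S(add(add(Z, SSZ), SSSZ))
  step 11: S(add(SSZ, SSSZ))
  step 12: S(S(add(SZ, SSSZ)))
  step 13: S(S(S(add(Z, SSSZ))))
  step 14: S^6(Z)

Answer: YES — reaches normal form S^6(Z) in 14 ≤ 16 steps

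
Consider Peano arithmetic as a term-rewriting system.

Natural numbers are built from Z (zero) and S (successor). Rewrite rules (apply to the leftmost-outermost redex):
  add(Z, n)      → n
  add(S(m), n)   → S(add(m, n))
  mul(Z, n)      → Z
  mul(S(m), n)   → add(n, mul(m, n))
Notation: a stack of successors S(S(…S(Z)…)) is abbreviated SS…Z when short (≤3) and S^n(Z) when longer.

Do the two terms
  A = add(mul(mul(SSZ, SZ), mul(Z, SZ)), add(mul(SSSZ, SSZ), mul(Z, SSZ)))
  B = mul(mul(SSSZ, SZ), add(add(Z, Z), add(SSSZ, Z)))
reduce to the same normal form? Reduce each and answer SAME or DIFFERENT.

Term A:
  start: add(mul(mul(SSZ, SZ), mul(Z, SZ)), add(mul(SSSZ, SSZ), mul(Z, SSZ)))
  [1] add(mul(add(SZ, mul(SZ, SZ)), mul(Z, SZ)), add(mul(SSSZ, SSZ), mul(Z, SSZ)))
  [2] add(mul(S(add(Z, mul(SZ, SZ))), mul(Z, SZ)), add(mul(SSSZ, SSZ), mul(Z, SSZ)))
  [3] add(add(mul(Z, SZ), mul(add(Z, mul(SZ, SZ)), mul(Z, SZ))), add(mul(SSSZ, SSZ), mul(Z, SSZ)))
  [4] add(add(Z, mul(add(Z, mul(SZ, SZ)), mul(Z, SZ))), add(mul(SSSZ, SSZ), mul(Z, SSZ)))
  [5] add(mul(add(Z, mul(SZ, SZ)), mul(Z, SZ)), add(mul(SSSZ, SSZ), mul(Z, SSZ)))
  [6] add(mul(mul(SZ, SZ), mul(Z, SZ)), add(mul(SSSZ, SSZ), mul(Z, SSZ)))
  [7] add(mul(add(SZ, mul(Z, SZ)), mul(Z, SZ)), add(mul(SSSZ, SSZ), mul(Z, SSZ)))
  [8] add(mul(S(add(Z, mul(Z, SZ))), mul(Z, SZ)), add(mul(SSSZ, SSZ), mul(Z, SSZ)))
  [9] add(add(mul(Z, SZ), mul(add(Z, mul(Z, SZ)), mul(Z, SZ))), add(mul(SSSZ, SSZ), mul(Z, SSZ)))
  [10] add(add(Z, mul(add(Z, mul(Z, SZ)), mul(Z, SZ))), add(mul(SSSZ, SSZ), mul(Z, SSZ)))
  [11] add(mul(add(Z, mul(Z, SZ)), mul(Z, SZ)), add(mul(SSSZ, SSZ), mul(Z, SSZ)))
  [12] add(mul(mul(Z, SZ), mul(Z, SZ)), add(mul(SSSZ, SSZ), mul(Z, SSZ)))
  [13] add(mul(Z, mul(Z, SZ)), add(mul(SSSZ, SSZ), mul(Z, SSZ)))
  [14] add(Z, add(mul(SSSZ, SSZ), mul(Z, SSZ)))
  [15] add(mul(SSSZ, SSZ), mul(Z, SSZ))
  [16] add(add(SSZ, mul(SSZ, SSZ)), mul(Z, SSZ))
  [17] add(S(add(SZ, mul(SSZ, SSZ))), mul(Z, SSZ))
  [18] S(add(add(SZ, mul(SSZ, SSZ)), mul(Z, SSZ)))
  [19] S(add(S(add(Z, mul(SSZ, SSZ))), mul(Z, SSZ)))
  [20] S(S(add(add(Z, mul(SSZ, SSZ)), mul(Z, SSZ))))
  [21] S(S(add(mul(SSZ, SSZ), mul(Z, SSZ))))
  [22] S(S(add(add(SSZ, mul(SZ, SSZ)), mul(Z, SSZ))))
  [23] S(S(add(S(add(SZ, mul(SZ, SSZ))), mul(Z, SSZ))))
  [24] S(S(S(add(add(SZ, mul(SZ, SSZ)), mul(Z, SSZ)))))
  [25] S(S(S(add(S(add(Z, mul(SZ, SSZ))), mul(Z, SSZ)))))
  [26] S(S(S(S(add(add(Z, mul(SZ, SSZ)), mul(Z, SSZ))))))
  [27] S(S(S(S(add(mul(SZ, SSZ), mul(Z, SSZ))))))
  [28] S(S(S(S(add(add(SSZ, mul(Z, SSZ)), mul(Z, SSZ))))))
  [29] S(S(S(S(add(S(add(SZ, mul(Z, SSZ))), mul(Z, SSZ))))))
  [30] S(S(S(S(S(add(add(SZ, mul(Z, SSZ)), mul(Z, SSZ)))))))
  [31] S(S(S(S(S(add(S(add(Z, mul(Z, SSZ))), mul(Z, SSZ)))))))
  [32] S(S(S(S(S(S(add(add(Z, mul(Z, SSZ)), mul(Z, SSZ))))))))
  [33] S(S(S(S(S(S(add(mul(Z, SSZ), mul(Z, SSZ))))))))
  [34] S(S(S(S(S(S(add(Z, mul(Z, SSZ))))))))
  [35] S(S(S(S(S(S(mul(Z, SSZ)))))))
  [36] S^6(Z)

Term B:
  start: mul(mul(SSSZ, SZ), add(add(Z, Z), add(SSSZ, Z)))
  [1] mul(add(SZ, mul(SSZ, SZ)), add(add(Z, Z), add(SSSZ, Z)))
  [2] mul(S(add(Z, mul(SSZ, SZ))), add(add(Z, Z), add(SSSZ, Z)))
  [3] add(add(add(Z, Z), add(SSSZ, Z)), mul(add(Z, mul(SSZ, SZ)), add(add(Z, Z), add(SSSZ, Z))))
  [4] add(add(Z, add(SSSZ, Z)), mul(add(Z, mul(SSZ, SZ)), add(add(Z, Z), add(SSSZ, Z))))
  [5] add(add(SSSZ, Z), mul(add(Z, mul(SSZ, SZ)), add(add(Z, Z), add(SSSZ, Z))))
  [6] add(S(add(SSZ, Z)), mul(add(Z, mul(SSZ, SZ)), add(add(Z, Z), add(SSSZ, Z))))
  [7] S(add(add(SSZ, Z), mul(add(Z, mul(SSZ, SZ)), add(add(Z, Z), add(SSSZ, Z)))))
  [8] S(add(S(add(SZ, Z)), mul(add(Z, mul(SSZ, SZ)), add(add(Z, Z), add(SSSZ, Z)))))
  [9] S(S(add(add(SZ, Z), mul(add(Z, mul(SSZ, SZ)), add(add(Z, Z), add(SSSZ, Z))))))
  [10] S(S(add(S(add(Z, Z)), mul(add(Z, mul(SSZ, SZ)), add(add(Z, Z), add(SSSZ, Z))))))
  [11] S(S(S(add(add(Z, Z), mul(add(Z, mul(SSZ, SZ)), add(add(Z, Z), add(SSSZ, Z)))))))
  [12] S(S(S(add(Z, mul(add(Z, mul(SSZ, SZ)), add(add(Z, Z), add(SSSZ, Z)))))))
  [13] S(S(S(mul(add(Z, mul(SSZ, SZ)), add(add(Z, Z), add(SSSZ, Z))))))
  [14] S(S(S(mul(mul(SSZ, SZ), add(add(Z, Z), add(SSSZ, Z))))))
  [15] S(S(S(mul(add(SZ, mul(SZ, SZ)), add(add(Z, Z), add(SSSZ, Z))))))
  [16] S(S(S(mul(S(add(Z, mul(SZ, SZ))), add(add(Z, Z), add(SSSZ, Z))))))
  [17] S(S(S(add(add(add(Z, Z), add(SSSZ, Z)), mul(add(Z, mul(SZ, SZ)), add(add(Z, Z), add(SSSZ, Z)))))))
  [18] S(S(S(add(add(Z, add(SSSZ, Z)), mul(add(Z, mul(SZ, SZ)), add(add(Z, Z), add(SSSZ, Z)))))))
  [19] S(S(S(add(add(SSSZ, Z), mul(add(Z, mul(SZ, SZ)), add(add(Z, Z), add(SSSZ, Z)))))))
  [20] S(S(S(add(S(add(SSZ, Z)), mul(add(Z, mul(SZ, SZ)), add(add(Z, Z), add(SSSZ, Z)))))))
  [21] S(S(S(S(add(add(SSZ, Z), mul(add(Z, mul(SZ, SZ)), add(add(Z, Z), add(SSSZ, Z))))))))
  [22] S(S(S(S(add(S(add(SZ, Z)), mul(add(Z, mul(SZ, SZ)), add(add(Z, Z), add(SSSZ, Z))))))))
  [23] S(S(S(S(S(add(add(SZ, Z), mul(add(Z, mul(SZ, SZ)), add(add(Z, Z), add(SSSZ, Z)))))))))
  [24] S(S(S(S(S(add(S(add(Z, Z)), mul(add(Z, mul(SZ, SZ)), add(add(Z, Z), add(SSSZ, Z)))))))))
  [25] S(S(S(S(S(S(add(add(Z, Z), mul(add(Z, mul(SZ, SZ)), add(add(Z, Z), add(SSSZ, Z))))))))))
  [26] S(S(S(S(S(S(add(Z, mul(add(Z, mul(SZ, SZ)), add(add(Z, Z), add(SSSZ, Z))))))))))
  [27] S(S(S(S(S(S(mul(add(Z, mul(SZ, SZ)), add(add(Z, Z), add(SSSZ, Z)))))))))
  [28] S(S(S(S(S(S(mul(mul(SZ, SZ), add(add(Z, Z), add(SSSZ, Z)))))))))
  [29] S(S(S(S(S(S(mul(add(SZ, mul(Z, SZ)), add(add(Z, Z), add(SSSZ, Z)))))))))
  [30] S(S(S(S(S(S(mul(S(add(Z, mul(Z, SZ))), add(add(Z, Z), add(SSSZ, Z)))))))))
  [31] S(S(S(S(S(S(add(add(add(Z, Z), add(SSSZ, Z)), mul(add(Z, mul(Z, SZ)), add(add(Z, Z), add(SSSZ, Z))))))))))
  [32] S(S(S(S(S(S(add(add(Z, add(SSSZ, Z)), mul(add(Z, mul(Z, SZ)), add(add(Z, Z), add(SSSZ, Z))))))))))
  [33] S(S(S(S(S(S(add(add(SSSZ, Z), mul(add(Z, mul(Z, SZ)), add(add(Z, Z), add(SSSZ, Z))))))))))
  [34] S(S(S(S(S(S(add(S(add(SSZ, Z)), mul(add(Z, mul(Z, SZ)), add(add(Z, Z), add(SSSZ, Z))))))))))
  [35] S(S(S(S(S(S(S(add(add(SSZ, Z), mul(add(Z, mul(Z, SZ)), add(add(Z, Z), add(SSSZ, Z)))))))))))
  [36] S(S(S(S(S(S(S(add(S(add(SZ, Z)), mul(add(Z, mul(Z, SZ)), add(add(Z, Z), add(SSSZ, Z)))))))))))
  [37] S(S(S(S(S(S(S(S(add(add(SZ, Z), mul(add(Z, mul(Z, SZ)), add(add(Z, Z), add(SSSZ, Z))))))))))))
  [38] S(S(S(S(S(S(S(S(add(S(add(Z, Z)), mul(add(Z, mul(Z, SZ)), add(add(Z, Z), add(SSSZ, Z))))))))))))
  [39] S(S(S(S(S(S(S(S(S(add(add(Z, Z), mul(add(Z, mul(Z, SZ)), add(add(Z, Z), add(SSSZ, Z)))))))))))))
  [40] S(S(S(S(S(S(S(S(S(add(Z, mul(add(Z, mul(Z, SZ)), add(add(Z, Z), add(SSSZ, Z)))))))))))))
  [41] S(S(S(S(S(S(S(S(S(mul(add(Z, mul(Z, SZ)), add(add(Z, Z), add(SSSZ, Z))))))))))))
  [42] S(S(S(S(S(S(S(S(S(mul(mul(Z, SZ), add(add(Z, Z), add(SSSZ, Z))))))))))))
  [43] S(S(S(S(S(S(S(S(S(mul(Z, add(add(Z, Z), add(SSSZ, Z))))))))))))
  [44] S^9(Z)

Answer: DIFFERENT — A ⇓ S^6(Z), B ⇓ S^9(Z)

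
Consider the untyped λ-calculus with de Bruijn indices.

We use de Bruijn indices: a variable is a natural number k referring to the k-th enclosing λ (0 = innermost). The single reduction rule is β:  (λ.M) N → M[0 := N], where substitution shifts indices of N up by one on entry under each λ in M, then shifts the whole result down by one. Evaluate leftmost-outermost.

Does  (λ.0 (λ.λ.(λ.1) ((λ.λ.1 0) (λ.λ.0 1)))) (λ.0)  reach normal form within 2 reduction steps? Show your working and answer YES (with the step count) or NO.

Answer: NO — after 2 steps the term is λ.λ.(λ.1) ((λ.λ.1 0) (λ.λ.0 1)), not yet normal

Derivation:
  start: (λ.0 (λ.λ.(λ.1) ((λ.λ.1 0) (λ.λ.0 1)))) (λ.0)
  →1  (λ.0) (λ.λ.(λ.1) ((λ.λ.1 0) (λ.λ.0 1)))
  →2  λ.λ.(λ.1) ((λ.λ.1 0) (λ.λ.0 1))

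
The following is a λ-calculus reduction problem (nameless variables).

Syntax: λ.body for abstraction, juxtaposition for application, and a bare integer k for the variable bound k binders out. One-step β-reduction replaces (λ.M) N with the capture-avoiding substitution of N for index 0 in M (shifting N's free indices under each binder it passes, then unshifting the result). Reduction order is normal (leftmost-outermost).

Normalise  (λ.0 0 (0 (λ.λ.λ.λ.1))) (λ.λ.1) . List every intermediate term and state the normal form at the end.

  start: (λ.0 0 (0 (λ.λ.λ.λ.1))) (λ.λ.1)
  →1  (λ.λ.1) (λ.λ.1) ((λ.λ.1) (λ.λ.λ.λ.1))
  →2  (λ.λ.λ.1) ((λ.λ.1) (λ.λ.λ.λ.1))
  →3  λ.λ.1

Answer: normal form = λ.λ.1  (in 3 steps)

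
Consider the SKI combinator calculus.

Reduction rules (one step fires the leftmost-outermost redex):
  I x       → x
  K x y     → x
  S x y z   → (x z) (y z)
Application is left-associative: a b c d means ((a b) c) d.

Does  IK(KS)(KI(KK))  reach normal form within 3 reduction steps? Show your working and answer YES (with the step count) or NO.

  start: IK(KS)(KI(KK))
  step 1: K(KS)(KI(KK))
  step 2: KS

Answer: YES — reaches normal form KS in 2 ≤ 3 steps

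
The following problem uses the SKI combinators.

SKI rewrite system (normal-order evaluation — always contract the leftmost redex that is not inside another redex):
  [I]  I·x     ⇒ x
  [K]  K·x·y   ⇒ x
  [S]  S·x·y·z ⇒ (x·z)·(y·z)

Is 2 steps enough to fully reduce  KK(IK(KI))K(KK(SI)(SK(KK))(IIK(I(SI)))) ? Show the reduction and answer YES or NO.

  start: KK(IK(KI))K(KK(SI)(SK(KK))(IIK(I(SI))))
  step 1: KK(KK(SI)(SK(KK))(IIK(I(SI))))
  step 2: K

Answer: YES — reaches normal form K in 2 ≤ 2 steps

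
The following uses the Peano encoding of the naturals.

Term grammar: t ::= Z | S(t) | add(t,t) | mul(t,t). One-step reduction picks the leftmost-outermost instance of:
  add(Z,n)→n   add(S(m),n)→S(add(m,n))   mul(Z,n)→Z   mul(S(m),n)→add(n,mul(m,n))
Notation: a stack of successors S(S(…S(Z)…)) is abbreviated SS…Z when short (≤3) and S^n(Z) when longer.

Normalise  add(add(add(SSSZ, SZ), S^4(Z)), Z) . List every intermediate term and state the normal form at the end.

Answer: normal form = S^8(Z)  (in 18 steps)

Derivation:
  start: add(add(add(SSSZ, SZ), S^4(Z)), Z)
  →1  add(add(S(add(SSZ, SZ)), S^4(Z)), Z)
  →2  add(S(add(add(SSZ, SZ), S^4(Z))), Z)
  →3  S(add(add(add(SSZ, SZ), S^4(Z)), Z))
  →4  S(add(add(S(add(SZ, SZ)), S^4(Z)), Z))
  →5  S(add(S(add(add(SZ, SZ), S^4(Z))), Z))
  →6  S(S(add(add(add(SZ, SZ), S^4(Z)), Z)))
  →7  S(S(add(add(S(add(Z, SZ)), S^4(Z)), Z)))
  →8  S(S(add(S(add(add(Z, SZ), S^4(Z))), Z)))
  →9  S(S(S(add(add(add(Z, SZ), S^4(Z)), Z))))
  →10  S(S(S(add(add(SZ, S^4(Z)), Z))))
  →11  S(S(S(add(S(add(Z, S^4(Z))), Z))))
  →12  S(S(S(S(add(add(Z, S^4(Z)), Z)))))
  →13  S(S(S(S(add(S^4(Z), Z)))))
  →14  S(S(S(S(S(add(SSSZ, Z))))))
  →15  S(S(S(S(S(S(add(SSZ, Z)))))))
  →16  S(S(S(S(S(S(S(add(SZ, Z))))))))
  →17  S(S(S(S(S(S(S(S(add(Z, Z)))))))))
  →18  S^8(Z)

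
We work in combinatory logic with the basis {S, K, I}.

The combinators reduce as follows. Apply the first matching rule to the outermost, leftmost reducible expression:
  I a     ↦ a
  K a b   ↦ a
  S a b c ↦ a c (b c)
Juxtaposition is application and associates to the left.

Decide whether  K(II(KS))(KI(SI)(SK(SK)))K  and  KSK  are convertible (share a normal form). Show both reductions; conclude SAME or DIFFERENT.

Term A:
  start: K(II(KS))(KI(SI)(SK(SK)))K
  [1] II(KS)K
  [2] I(KS)K
  [3] KSK
  [4] S

Term B:
  start: KSK
  [1] S

Answer: SAME — A ⇓ S, B ⇓ S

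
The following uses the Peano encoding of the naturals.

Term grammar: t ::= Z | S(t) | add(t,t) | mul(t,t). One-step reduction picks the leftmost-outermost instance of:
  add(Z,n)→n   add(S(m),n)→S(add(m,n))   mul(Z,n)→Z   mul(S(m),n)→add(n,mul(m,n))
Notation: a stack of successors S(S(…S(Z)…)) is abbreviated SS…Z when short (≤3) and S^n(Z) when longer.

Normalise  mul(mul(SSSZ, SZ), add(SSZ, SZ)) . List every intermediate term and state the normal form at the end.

Answer: normal form = S^9(Z)  (in 35 steps)

Reduction:
  start: mul(mul(SSSZ, SZ), add(SSZ, SZ))
  [1] mul(add(SZ, mul(SSZ, SZ)), add(SSZ, SZ))
  [2] mul(S(add(Z, mul(SSZ, SZ))), add(SSZ, SZ))
  [3] add(add(SSZ, SZ), mul(add(Z, mul(SSZ, SZ)), add(SSZ, SZ)))
  [4] add(S(add(SZ, SZ)), mul(add(Z, mul(SSZ, SZ)), add(SSZ, SZ)))
  [5] S(add(add(SZ, SZ), mul(add(Z, mul(SSZ, SZ)), add(SSZ, SZ))))
  [6] S(add(S(add(Z, SZ)), mul(add(Z, mul(SSZ, SZ)), add(SSZ, SZ))))
  [7] S(S(add(add(Z, SZ), mul(add(Z, mul(SSZ, SZ)), add(SSZ, SZ)))))
  [8] S(S(add(SZ, mul(add(Z, mul(SSZ, SZ)), add(SSZ, SZ)))))
  [9] S(S(S(add(Z, mul(add(Z, mul(SSZ, SZ)), add(SSZ, SZ))))))
  [10] S(S(S(mul(add(Z, mul(SSZ, SZ)), add(SSZ, SZ)))))
  [11] S(S(S(mul(mul(SSZ, SZ), add(SSZ, SZ)))))
  [12] S(S(S(mul(add(SZ, mul(SZ, SZ)), add(SSZ, SZ)))))
  [13] S(S(S(mul(S(add(Z, mul(SZ, SZ))), add(SSZ, SZ)))))
  [14] S(S(S(add(add(SSZ, SZ), mul(add(Z, mul(SZ, SZ)), add(SSZ, SZ))))))
  [15] S(S(S(add(S(add(SZ, SZ)), mul(add(Z, mul(SZ, SZ)), add(SSZ, SZ))))))
  [16] S(S(S(S(add(add(SZ, SZ), mul(add(Z, mul(SZ, SZ)), add(SSZ, SZ)))))))
  [17] S(S(S(S(add(S(add(Z, SZ)), mul(add(Z, mul(SZ, SZ)), add(SSZ, SZ)))))))
  [18] S(S(S(S(S(add(add(Z, SZ), mul(add(Z, mul(SZ, SZ)), add(SSZ, SZ))))))))
  [19] S(S(S(S(S(add(SZ, mul(add(Z, mul(SZ, SZ)), add(SSZ, SZ))))))))
  [20] S(S(S(S(S(S(add(Z, mul(add(Z, mul(SZ, SZ)), add(SSZ, SZ)))))))))
  [21] S(S(S(S(S(S(mul(add(Z, mul(SZ, SZ)), add(SSZ, SZ))))))))
  [22] S(S(S(S(S(S(mul(mul(SZ, SZ), add(SSZ, SZ))))))))
  [23] S(S(S(S(S(S(mul(add(SZ, mul(Z, SZ)), add(SSZ, SZ))))))))
  [24] S(S(S(S(S(S(mul(S(add(Z, mul(Z, SZ))), add(SSZ, SZ))))))))
  [25] S(S(S(S(S(S(add(add(SSZ, SZ), mul(add(Z, mul(Z, SZ)), add(SSZ, SZ)))))))))
  [26] S(S(S(S(S(S(add(S(add(SZ, SZ)), mul(add(Z, mul(Z, SZ)), add(SSZ, SZ)))))))))
  [27] S(S(S(S(S(S(S(add(add(SZ, SZ), mul(add(Z, mul(Z, SZ)), add(SSZ, SZ))))))))))
  [28] S(S(S(S(S(S(S(add(S(add(Z, SZ)), mul(add(Z, mul(Z, SZ)), add(SSZ, SZ))))))))))
  [29] S(S(S(S(S(S(S(S(add(add(Z, SZ), mul(add(Z, mul(Z, SZ)), add(SSZ, SZ)))))))))))
  [30] S(S(S(S(S(S(S(S(add(SZ, mul(add(Z, mul(Z, SZ)), add(SSZ, SZ)))))))))))
  [31] S(S(S(S(S(S(S(S(S(add(Z, mul(add(Z, mul(Z, SZ)), add(SSZ, SZ))))))))))))
  [32] S(S(S(S(S(S(S(S(S(mul(add(Z, mul(Z, SZ)), add(SSZ, SZ)))))))))))
  [33] S(S(S(S(S(S(S(S(S(mul(mul(Z, SZ), add(SSZ, SZ)))))))))))
  [34] S(S(S(S(S(S(S(S(S(mul(Z, add(SSZ, SZ)))))))))))
  [35] S^9(Z)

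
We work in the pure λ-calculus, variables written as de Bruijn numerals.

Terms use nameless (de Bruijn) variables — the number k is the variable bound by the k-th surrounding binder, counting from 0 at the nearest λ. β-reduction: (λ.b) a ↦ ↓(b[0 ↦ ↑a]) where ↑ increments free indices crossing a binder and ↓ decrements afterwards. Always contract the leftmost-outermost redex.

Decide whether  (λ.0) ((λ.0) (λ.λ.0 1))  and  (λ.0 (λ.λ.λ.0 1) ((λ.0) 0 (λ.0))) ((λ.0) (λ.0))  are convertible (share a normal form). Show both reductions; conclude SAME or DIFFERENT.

Term A:
  start: (λ.0) ((λ.0) (λ.λ.0 1))
  →1  (λ.0) (λ.λ.0 1)
  →2  λ.λ.0 1

Term B:
  start: (λ.0 (λ.λ.λ.0 1) ((λ.0) 0 (λ.0))) ((λ.0) (λ.0))
  →1  (λ.0) (λ.0) (λ.λ.λ.0 1) ((λ.0) ((λ.0) (λ.0)) (λ.0))
  →2  (λ.0) (λ.λ.λ.0 1) ((λ.0) ((λ.0) (λ.0)) (λ.0))
  →3  (λ.λ.λ.0 1) ((λ.0) ((λ.0) (λ.0)) (λ.0))
  →4  λ.λ.0 1

Answer: SAME — A ⇓ λ.λ.0 1, B ⇓ λ.λ.0 1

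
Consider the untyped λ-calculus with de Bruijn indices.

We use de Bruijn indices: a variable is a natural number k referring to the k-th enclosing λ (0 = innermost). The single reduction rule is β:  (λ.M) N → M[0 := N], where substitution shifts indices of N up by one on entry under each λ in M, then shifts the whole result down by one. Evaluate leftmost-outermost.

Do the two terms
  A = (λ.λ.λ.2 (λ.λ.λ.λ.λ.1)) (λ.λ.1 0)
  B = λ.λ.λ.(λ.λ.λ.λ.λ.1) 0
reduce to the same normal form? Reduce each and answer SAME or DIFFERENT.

Answer: SAME — A ⇓ λ.λ.λ.λ.λ.λ.λ.1, B ⇓ λ.λ.λ.λ.λ.λ.λ.1

Derivation:
Term A:
  start: (λ.λ.λ.2 (λ.λ.λ.λ.λ.1)) (λ.λ.1 0)
  [1] λ.λ.(λ.λ.1 0) (λ.λ.λ.λ.λ.1)
  [2] λ.λ.λ.(λ.λ.λ.λ.λ.1) 0
  [3] λ.λ.λ.λ.λ.λ.λ.1

Term B:
  start: λ.λ.λ.(λ.λ.λ.λ.λ.1) 0
  [1] λ.λ.λ.λ.λ.λ.λ.1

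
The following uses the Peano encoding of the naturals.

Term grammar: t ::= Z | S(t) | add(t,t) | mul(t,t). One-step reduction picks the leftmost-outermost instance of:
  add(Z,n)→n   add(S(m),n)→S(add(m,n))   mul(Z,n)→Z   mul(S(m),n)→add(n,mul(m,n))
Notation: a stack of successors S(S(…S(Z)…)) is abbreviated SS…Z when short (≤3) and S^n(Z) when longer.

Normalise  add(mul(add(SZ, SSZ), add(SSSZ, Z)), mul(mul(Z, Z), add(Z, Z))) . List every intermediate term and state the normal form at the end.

  start: add(mul(add(SZ, SSZ), add(SSSZ, Z)), mul(mul(Z, Z), add(Z, Z)))
  step 1: add(mul(S(add(Z, SSZ)), add(SSSZ, Z)), mul(mul(Z, Z), add(Z, Z)))
  step 2: add(add(add(SSSZ, Z), mul(add(Z, SSZ), add(SSSZ, Z))), mul(mul(Z, Z), add(Z, Z)))
  step 3: add(add(S(add(SSZ, Z)), mul(add(Z, SSZ), add(SSSZ, Z))), mul(mul(Z, Z), add(Z, Z)))
  step 4: add(S(add(add(SSZ, Z), mul(add(Z, SSZ), add(SSSZ, Z)))), mul(mul(Z, Z), add(Z, Z)))
  step 5: S(add(add(add(SSZ, Z), mul(add(Z, SSZ), add(SSSZ, Z))), mul(mul(Z, Z), add(Z, Z))))
  step 6: S(add(add(S(add(SZ, Z)), mul(add(Z, SSZ), add(SSSZ, Z))), mul(mul(Z, Z), add(Z, Z))))
  step 7: S(add(S(add(add(SZ, Z), mul(add(Z, SSZ), add(SSSZ, Z)))), mul(mul(Z, Z), add(Z, Z))))
  step 8: S(S(add(add(add(SZ, Z), mul(add(Z, SSZ), add(SSSZ, Z))), mul(mul(Z, Z), add(Z, Z)))))
  step 9: S(S(add(add(S(add(Z, Z)), mul(add(Z, SSZ), add(SSSZ, Z))), mul(mul(Z, Z), add(Z, Z)))))
  step 10: S(S(add(S(add(add(Z, Z), mul(add(Z, SSZ), add(SSSZ, Z)))), mul(mul(Z, Z), add(Z, Z)))))
  step 11: S(S(S(add(add(add(Z, Z), mul(add(Z, SSZ), add(SSSZ, Z))), mul(mul(Z, Z), add(Z, Z))))))
  step 12: S(S(S(add(add(Z, mul(add(Z, SSZ), add(SSSZ, Z))), mul(mul(Z, Z), add(Z, Z))))))
  step 13: S(S(S(add(mul(add(Z, SSZ), add(SSSZ, Z)), mul(mul(Z, Z), add(Z, Z))))))
  step 14: S(S(S(add(mul(SSZ, add(SSSZ, Z)), mul(mul(Z, Z), add(Z, Z))))))
  step 15: S(S(S(add(add(add(SSSZ, Z), mul(SZ, add(SSSZ, Z))), mul(mul(Z, Z), add(Z, Z))))))
  step 16: S(S(S(add(add(S(add(SSZ, Z)), mul(SZ, add(SSSZ, Z))), mul(mul(Z, Z), add(Z, Z))))))
  step 17: S(S(S(add(S(add(add(SSZ, Z), mul(SZ, add(SSSZ, Z)))), mul(mul(Z, Z), add(Z, Z))))))
  step 18: S(S(S(S(add(add(add(SSZ, Z), mul(SZ, add(SSSZ, Z))), mul(mul(Z, Z), add(Z, Z)))))))
  step 19: S(S(S(S(add(add(S(add(SZ, Z)), mul(SZ, add(SSSZ, Z))), mul(mul(Z, Z), add(Z, Z)))))))
  step 20: S(S(S(S(add(S(add(add(SZ, Z), mul(SZ, add(SSSZ, Z)))), mul(mul(Z, Z), add(Z, Z)))))))
  step 21: S(S(S(S(S(add(add(add(SZ, Z), mul(SZ, add(SSSZ, Z))), mul(mul(Z, Z), add(Z, Z))))))))
  step 22: S(S(S(S(S(add(add(S(add(Z, Z)), mul(SZ, add(SSSZ, Z))), mul(mul(Z, Z), add(Z, Z))))))))
  step 23: S(S(S(S(S(add(S(add(add(Z, Z), mul(SZ, add(SSSZ, Z)))), mul(mul(Z, Z), add(Z, Z))))))))
  step 24: S(S(S(S(S(S(add(add(add(Z, Z), mul(SZ, add(SSSZ, Z))), mul(mul(Z, Z), add(Z, Z)))))))))
  step 25: S(S(S(S(S(S(add(add(Z, mul(SZ, add(SSSZ, Z))), mul(mul(Z, Z), add(Z, Z)))))))))
  step 26: S(S(S(S(S(S(add(mul(SZ, add(SSSZ, Z)), mul(mul(Z, Z), add(Z, Z)))))))))
  step 27: S(S(S(S(S(S(add(add(add(SSSZ, Z), mul(Z, add(SSSZ, Z))), mul(mul(Z, Z), add(Z, Z)))))))))
  step 28: S(S(S(S(S(S(add(add(S(add(SSZ, Z)), mul(Z, add(SSSZ, Z))), mul(mul(Z, Z), add(Z, Z)))))))))
  step 29: S(S(S(S(S(S(add(S(add(add(SSZ, Z), mul(Z, add(SSSZ, Z)))), mul(mul(Z, Z), add(Z, Z)))))))))
  step 30: S(S(S(S(S(S(S(add(add(add(SSZ, Z), mul(Z, add(SSSZ, Z))), mul(mul(Z, Z), add(Z, Z))))))))))
  step 31: S(S(S(S(S(S(S(add(add(S(add(SZ, Z)), mul(Z, add(SSSZ, Z))), mul(mul(Z, Z), add(Z, Z))))))))))
  step 32: S(S(S(S(S(S(S(add(S(add(add(SZ, Z), mul(Z, add(SSSZ, Z)))), mul(mul(Z, Z), add(Z, Z))))))))))
  step 33: S(S(S(S(S(S(S(S(add(add(add(SZ, Z), mul(Z, add(SSSZ, Z))), mul(mul(Z, Z), add(Z, Z)))))))))))
  step 34: S(S(S(S(S(S(S(S(add(add(S(add(Z, Z)), mul(Z, add(SSSZ, Z))), mul(mul(Z, Z), add(Z, Z)))))))))))
  step 35: S(S(S(S(S(S(S(S(add(S(add(add(Z, Z), mul(Z, add(SSSZ, Z)))), mul(mul(Z, Z), add(Z, Z)))))))))))
  step 36: S(S(S(S(S(S(S(S(S(add(add(add(Z, Z), mul(Z, add(SSSZ, Z))), mul(mul(Z, Z), add(Z, Z))))))))))))
  step 37: S(S(S(S(S(S(S(S(S(add(add(Z, mul(Z, add(SSSZ, Z))), mul(mul(Z, Z), add(Z, Z))))))))))))
  step 38: S(S(S(S(S(S(S(S(S(add(mul(Z, add(SSSZ, Z)), mul(mul(Z, Z), add(Z, Z))))))))))))
  step 39: S(S(S(S(S(S(S(S(S(add(Z, mul(mul(Z, Z), add(Z, Z))))))))))))
  step 40: S(S(S(S(S(S(S(S(S(mul(mul(Z, Z), add(Z, Z)))))))))))
  step 41: S(S(S(S(S(S(S(S(S(mul(Z, add(Z, Z)))))))))))
  step 42: S^9(Z)

Answer: normal form = S^9(Z)  (in 42 steps)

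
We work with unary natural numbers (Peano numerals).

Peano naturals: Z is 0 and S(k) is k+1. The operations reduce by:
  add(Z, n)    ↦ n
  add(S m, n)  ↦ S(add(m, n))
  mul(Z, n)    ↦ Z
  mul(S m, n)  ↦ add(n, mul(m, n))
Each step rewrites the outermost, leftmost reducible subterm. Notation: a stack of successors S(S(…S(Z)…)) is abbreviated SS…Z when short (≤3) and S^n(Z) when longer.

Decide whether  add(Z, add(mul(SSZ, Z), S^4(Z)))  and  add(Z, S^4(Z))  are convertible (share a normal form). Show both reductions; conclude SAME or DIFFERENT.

Term A:
  start: add(Z, add(mul(SSZ, Z), S^4(Z)))
  [1] add(mul(SSZ, Z), S^4(Z))
  [2] add(add(Z, mul(SZ, Z)), S^4(Z))
  [3] add(mul(SZ, Z), S^4(Z))
  [4] add(add(Z, mul(Z, Z)), S^4(Z))
  [5] add(mul(Z, Z), S^4(Z))
  [6] add(Z, S^4(Z))
  [7] S^4(Z)

Term B:
  start: add(Z, S^4(Z))
  [1] S^4(Z)

Answer: SAME — A ⇓ S^4(Z), B ⇓ S^4(Z)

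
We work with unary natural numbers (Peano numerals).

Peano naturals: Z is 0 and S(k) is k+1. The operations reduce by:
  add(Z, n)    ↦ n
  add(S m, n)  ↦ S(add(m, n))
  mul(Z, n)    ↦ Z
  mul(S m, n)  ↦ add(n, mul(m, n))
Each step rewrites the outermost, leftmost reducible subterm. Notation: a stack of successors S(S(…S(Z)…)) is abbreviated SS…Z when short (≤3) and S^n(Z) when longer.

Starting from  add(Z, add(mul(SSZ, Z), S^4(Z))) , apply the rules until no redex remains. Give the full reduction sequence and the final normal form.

Answer: normal form = S^4(Z)  (in 7 steps)

Derivation:
  start: add(Z, add(mul(SSZ, Z), S^4(Z)))
  →1  add(mul(SSZ, Z), S^4(Z))
  →2  add(add(Z, mul(SZ, Z)), S^4(Z))
  →3  add(mul(SZ, Z), S^4(Z))
  →4  add(add(Z, mul(Z, Z)), S^4(Z))
  →5  add(mul(Z, Z), S^4(Z))
  →6  add(Z, S^4(Z))
  →7  S^4(Z)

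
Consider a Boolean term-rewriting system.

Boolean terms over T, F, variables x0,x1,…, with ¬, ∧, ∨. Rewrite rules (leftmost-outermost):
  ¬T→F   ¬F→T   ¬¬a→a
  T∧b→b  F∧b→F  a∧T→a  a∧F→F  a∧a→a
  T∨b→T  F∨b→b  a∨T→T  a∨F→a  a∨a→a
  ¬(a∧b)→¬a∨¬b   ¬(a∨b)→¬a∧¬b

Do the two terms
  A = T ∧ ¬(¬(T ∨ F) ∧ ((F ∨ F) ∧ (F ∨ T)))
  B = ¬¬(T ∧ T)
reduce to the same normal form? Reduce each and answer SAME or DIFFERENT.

Term A:
  start: T ∧ ¬(¬(T ∨ F) ∧ ((F ∨ F) ∧ (F ∨ T)))
  step 1: ¬(¬(T ∨ F) ∧ ((F ∨ F) ∧ (F ∨ T)))
  step 2: ¬¬(T ∨ F) ∨ ¬((F ∨ F) ∧ (F ∨ T))
  step 3: (T ∨ F) ∨ ¬((F ∨ F) ∧ (F ∨ T))
  step 4: T ∨ ¬((F ∨ F) ∧ (F ∨ T))
  step 5: T

Term B:
  start: ¬¬(T ∧ T)
  step 1: T ∧ T
  step 2: T

Answer: SAME — A ⇓ T, B ⇓ T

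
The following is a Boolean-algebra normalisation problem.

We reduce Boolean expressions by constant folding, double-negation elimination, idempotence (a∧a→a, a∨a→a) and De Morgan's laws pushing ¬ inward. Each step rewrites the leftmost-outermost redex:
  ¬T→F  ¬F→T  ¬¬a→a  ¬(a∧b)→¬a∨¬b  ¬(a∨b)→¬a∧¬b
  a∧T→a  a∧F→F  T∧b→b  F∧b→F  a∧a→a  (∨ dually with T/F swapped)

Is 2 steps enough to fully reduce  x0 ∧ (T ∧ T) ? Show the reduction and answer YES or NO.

Answer: YES — reaches normal form x0 in 2 ≤ 2 steps

Working:
  start: x0 ∧ (T ∧ T)
  →1  x0 ∧ T
  →2  x0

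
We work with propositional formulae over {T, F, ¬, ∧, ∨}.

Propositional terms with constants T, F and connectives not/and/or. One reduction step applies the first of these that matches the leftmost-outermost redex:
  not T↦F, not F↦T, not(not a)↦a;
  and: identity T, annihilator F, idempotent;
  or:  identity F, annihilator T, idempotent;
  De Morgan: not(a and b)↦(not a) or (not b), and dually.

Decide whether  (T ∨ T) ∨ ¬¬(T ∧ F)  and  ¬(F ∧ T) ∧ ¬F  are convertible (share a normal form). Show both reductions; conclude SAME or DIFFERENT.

Answer: SAME — A ⇓ T, B ⇓ T

Derivation:
Term A:
  start: (T ∨ T) ∨ ¬¬(T ∧ F)
  [1] T ∨ ¬¬(T ∧ F)
  [2] T

Term B:
  start: ¬(F ∧ T) ∧ ¬F
  [1] (¬F ∨ ¬T) ∧ ¬F
  [2] (T ∨ ¬T) ∧ ¬F
  [3] T ∧ ¬F
  [4] ¬F
  [5] T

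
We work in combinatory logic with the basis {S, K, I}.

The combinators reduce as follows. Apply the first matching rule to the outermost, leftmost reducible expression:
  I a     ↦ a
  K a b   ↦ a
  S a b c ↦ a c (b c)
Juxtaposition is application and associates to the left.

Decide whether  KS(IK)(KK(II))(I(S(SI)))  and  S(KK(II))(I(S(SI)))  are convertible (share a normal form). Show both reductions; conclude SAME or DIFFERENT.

Answer: SAME — A ⇓ SK(S(SI)), B ⇓ SK(S(SI))

Derivation:
Term A:
  start: KS(IK)(KK(II))(I(S(SI)))
  [1] S(KK(II))(I(S(SI)))
  [2] SK(I(S(SI)))
  [3] SK(S(SI))

Term B:
  start: S(KK(II))(I(S(SI)))
  [1] SK(I(S(SI)))
  [2] SK(S(SI))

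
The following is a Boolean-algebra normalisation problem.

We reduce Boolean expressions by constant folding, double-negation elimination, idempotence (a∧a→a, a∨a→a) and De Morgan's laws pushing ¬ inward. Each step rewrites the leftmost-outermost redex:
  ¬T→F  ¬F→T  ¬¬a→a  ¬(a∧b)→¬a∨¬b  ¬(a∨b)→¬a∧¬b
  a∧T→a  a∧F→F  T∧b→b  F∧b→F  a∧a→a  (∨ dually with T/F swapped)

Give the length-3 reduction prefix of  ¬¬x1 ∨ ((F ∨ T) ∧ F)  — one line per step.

  start: ¬¬x1 ∨ ((F ∨ T) ∧ F)
  step 1: x1 ∨ ((F ∨ T) ∧ F)
  step 2: x1 ∨ F
  step 3: x1

Answer: after 3 steps: x1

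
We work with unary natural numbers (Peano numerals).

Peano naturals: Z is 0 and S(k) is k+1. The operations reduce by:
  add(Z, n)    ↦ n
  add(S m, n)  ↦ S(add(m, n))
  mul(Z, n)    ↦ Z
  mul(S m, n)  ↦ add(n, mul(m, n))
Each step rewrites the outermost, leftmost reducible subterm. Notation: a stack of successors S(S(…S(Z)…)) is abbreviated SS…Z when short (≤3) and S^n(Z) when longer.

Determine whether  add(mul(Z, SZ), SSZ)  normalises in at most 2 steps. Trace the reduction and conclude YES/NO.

  start: add(mul(Z, SZ), SSZ)
  step 1: add(Z, SSZ)
  step 2: SSZ

Answer: YES — reaches normal form SSZ in 2 ≤ 2 steps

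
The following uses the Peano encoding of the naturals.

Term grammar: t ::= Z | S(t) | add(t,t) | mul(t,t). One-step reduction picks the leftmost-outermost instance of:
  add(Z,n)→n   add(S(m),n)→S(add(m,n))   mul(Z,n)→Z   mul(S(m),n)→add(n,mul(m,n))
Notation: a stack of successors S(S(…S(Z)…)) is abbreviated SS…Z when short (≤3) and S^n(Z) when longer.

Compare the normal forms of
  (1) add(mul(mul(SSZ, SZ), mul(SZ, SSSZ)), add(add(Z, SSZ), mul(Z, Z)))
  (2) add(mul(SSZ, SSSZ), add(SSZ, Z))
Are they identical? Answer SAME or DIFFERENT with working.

Term A:
  start: add(mul(mul(SSZ, SZ), mul(SZ, SSSZ)), add(add(Z, SSZ), mul(Z, Z)))
  →1  add(mul(add(SZ, mul(SZ, SZ)), mul(SZ, SSSZ)), add(add(Z, SSZ), mul(Z, Z)))
  →2  add(mul(S(add(Z, mul(SZ, SZ))), mul(SZ, SSSZ)), add(add(Z, SSZ), mul(Z, Z)))
  →3  add(add(mul(SZ, SSSZ), mul(add(Z, mul(SZ, SZ)), mul(SZ, SSSZ))), add(add(Z, SSZ), mul(Z, Z)))
  →4  add(add(add(SSSZ, mul(Z, SSSZ)), mul(add(Z, mul(SZ, SZ)), mul(SZ, SSSZ))), add(add(Z, SSZ), mul(Z, Z)))
  →5  add(add(S(add(SSZ, mul(Z, SSSZ))), mul(add(Z, mul(SZ, SZ)), mul(SZ, SSSZ))), add(add(Z, SSZ), mul(Z, Z)))
  →6  add(S(add(add(SSZ, mul(Z, SSSZ)), mul(add(Z, mul(SZ, SZ)), mul(SZ, SSSZ)))), add(add(Z, SSZ), mul(Z, Z)))
  →7  S(add(add(add(SSZ, mul(Z, SSSZ)), mul(add(Z, mul(SZ, SZ)), mul(SZ, SSSZ))), add(add(Z, SSZ), mul(Z, Z))))
  →8  S(add(add(S(add(SZ, mul(Z, SSSZ))), mul(add(Z, mul(SZ, SZ)), mul(SZ, SSSZ))), add(add(Z, SSZ), mul(Z, Z))))
  →9  S(add(S(add(add(SZ, mul(Z, SSSZ)), mul(add(Z, mul(SZ, SZ)), mul(SZ, SSSZ)))), add(add(Z, SSZ), mul(Z, Z))))
  →10  S(S(add(add(add(SZ, mul(Z, SSSZ)), mul(add(Z, mul(SZ, SZ)), mul(SZ, SSSZ))), add(add(Z, SSZ), mul(Z, Z)))))
  →11  S(S(add(add(S(add(Z, mul(Z, SSSZ))), mul(add(Z, mul(SZ, SZ)), mul(SZ, SSSZ))), add(add(Z, SSZ), mul(Z, Z)))))
  →12  S(S(add(S(add(add(Z, mul(Z, SSSZ)), mul(add(Z, mul(SZ, SZ)), mul(SZ, SSSZ)))), add(add(Z, SSZ), mul(Z, Z)))))
  →13  S(S(S(add(add(add(Z, mul(Z, SSSZ)), mul(add(Z, mul(SZ, SZ)), mul(SZ, SSSZ))), add(add(Z, SSZ), mul(Z, Z))))))
  →14  S(S(S(add(add(mul(Z, SSSZ), mul(add(Z, mul(SZ, SZ)), mul(SZ, SSSZ))), add(add(Z, SSZ), mul(Z, Z))))))
  →15  S(S(S(add(add(Z, mul(add(Z, mul(SZ, SZ)), mul(SZ, SSSZ))), add(add(Z, SSZ), mul(Z, Z))))))
  →16  S(S(S(add(mul(add(Z, mul(SZ, SZ)), mul(SZ, SSSZ)), add(add(Z, SSZ), mul(Z, Z))))))
  →17  S(S(S(add(mul(mul(SZ, SZ), mul(SZ, SSSZ)), add(add(Z, SSZ), mul(Z, Z))))))
  →18  S(S(S(add(mul(add(SZ, mul(Z, SZ)), mul(SZ, SSSZ)), add(add(Z, SSZ), mul(Z, Z))))))
  →19  S(S(S(add(mul(S(add(Z, mul(Z, SZ))), mul(SZ, SSSZ)), add(add(Z, SSZ), mul(Z, Z))))))
  →20  S(S(S(add(add(mul(SZ, SSSZ), mul(add(Z, mul(Z, SZ)), mul(SZ, SSSZ))), add(add(Z, SSZ), mul(Z, Z))))))
  →21  S(S(S(add(add(add(SSSZ, mul(Z, SSSZ)), mul(add(Z, mul(Z, SZ)), mul(SZ, SSSZ))), add(add(Z, SSZ), mul(Z, Z))))))
  →22  S(S(S(add(add(S(add(SSZ, mul(Z, SSSZ))), mul(add(Z, mul(Z, SZ)), mul(SZ, SSSZ))), add(add(Z, SSZ), mul(Z, Z))))))
  →23  S(S(S(add(S(add(add(SSZ, mul(Z, SSSZ)), mul(add(Z, mul(Z, SZ)), mul(SZ, SSSZ)))), add(add(Z, SSZ), mul(Z, Z))))))
  →24  S(S(S(S(add(add(add(SSZ, mul(Z, SSSZ)), mul(add(Z, mul(Z, SZ)), mul(SZ, SSSZ))), add(add(Z, SSZ), mul(Z, Z)))))))
  →25  S(S(S(S(add(add(S(add(SZ, mul(Z, SSSZ))), mul(add(Z, mul(Z, SZ)), mul(SZ, SSSZ))), add(add(Z, SSZ), mul(Z, Z)))))))
  →26  S(S(S(S(add(S(add(add(SZ, mul(Z, SSSZ)), mul(add(Z, mul(Z, SZ)), mul(SZ, SSSZ)))), add(add(Z, SSZ), mul(Z, Z)))))))
  →27  S(S(S(S(S(add(add(add(SZ, mul(Z, SSSZ)), mul(add(Z, mul(Z, SZ)), mul(SZ, SSSZ))), add(add(Z, SSZ), mul(Z, Z))))))))
  →28  S(S(S(S(S(add(add(S(add(Z, mul(Z, SSSZ))), mul(add(Z, mul(Z, SZ)), mul(SZ, SSSZ))), add(add(Z, SSZ), mul(Z, Z))))))))
  →29  S(S(S(S(S(add(S(add(add(Z, mul(Z, SSSZ)), mul(add(Z, mul(Z, SZ)), mul(SZ, SSSZ)))), add(add(Z, SSZ), mul(Z, Z))))))))
  →30  S(S(S(S(S(S(add(add(add(Z, mul(Z, SSSZ)), mul(add(Z, mul(Z, SZ)), mul(SZ, SSSZ))), add(add(Z, SSZ), mul(Z, Z)))))))))
  →31  S(S(S(S(S(S(add(add(mul(Z, SSSZ), mul(add(Z, mul(Z, SZ)), mul(SZ, SSSZ))), add(add(Z, SSZ), mul(Z, Z)))))))))
  →32  S(S(S(S(S(S(add(add(Z, mul(add(Z, mul(Z, SZ)), mul(SZ, SSSZ))), add(add(Z, SSZ), mul(Z, Z)))))))))
  →33  S(S(S(S(S(S(add(mul(add(Z, mul(Z, SZ)), mul(SZ, SSSZ)), add(add(Z, SSZ), mul(Z, Z)))))))))
  →34  S(S(S(S(S(S(add(mul(mul(Z, SZ), mul(SZ, SSSZ)), add(add(Z, SSZ), mul(Z, Z)))))))))
  →35  S(S(S(S(S(S(add(mul(Z, mul(SZ, SSSZ)), add(add(Z, SSZ), mul(Z, Z)))))))))
  →36  S(S(S(S(S(S(add(Z, add(add(Z, SSZ), mul(Z, Z)))))))))
  →37  S(S(S(S(S(S(add(add(Z, SSZ), mul(Z, Z))))))))
  →38  S(S(S(S(S(S(add(SSZ, mul(Z, Z))))))))
  →39  S(S(S(S(S(S(S(add(SZ, mul(Z, Z)))))))))
  →40  S(S(S(S(S(S(S(S(add(Z, mul(Z, Z))))))))))
  →41  S(S(S(S(S(S(S(S(mul(Z, Z)))))))))
  →42  S^8(Z)

Term B:
  start: add(mul(SSZ, SSSZ), add(SSZ, Z))
  →1  add(add(SSSZ, mul(SZ, SSSZ)), add(SSZ, Z))
  →2  add(S(add(SSZ, mul(SZ, SSSZ))), add(SSZ, Z))
  →3  S(add(add(SSZ, mul(SZ, SSSZ)), add(SSZ, Z)))
  →4  S(add(S(add(SZ, mul(SZ, SSSZ))), add(SSZ, Z)))
  →5  S(S(add(add(SZ, mul(SZ, SSSZ)), add(SSZ, Z))))
  →6  S(S(add(S(add(Z, mul(SZ, SSSZ))), add(SSZ, Z))))
  →7  S(S(S(add(add(Z, mul(SZ, SSSZ)), add(SSZ, Z)))))
  →8  S(S(S(add(mul(SZ, SSSZ), add(SSZ, Z)))))
  →9  S(S(S(add(add(SSSZ, mul(Z, SSSZ)), add(SSZ, Z)))))
  →10  S(S(S(add(S(add(SSZ, mul(Z, SSSZ))), add(SSZ, Z)))))
  →11  S(S(S(S(add(add(SSZ, mul(Z, SSSZ)), add(SSZ, Z))))))
  →12  S(S(S(S(add(S(add(SZ, mul(Z, SSSZ))), add(SSZ, Z))))))
  →13  S(S(S(S(S(add(add(SZ, mul(Z, SSSZ)), add(SSZ, Z)))))))
  →14  S(S(S(S(S(add(S(add(Z, mul(Z, SSSZ))), add(SSZ, Z)))))))
  →15  S(S(S(S(S(S(add(add(Z, mul(Z, SSSZ)), add(SSZ, Z))))))))
  →16  S(S(S(S(S(S(add(mul(Z, SSSZ), add(SSZ, Z))))))))
  →17  S(S(S(S(S(S(add(Z, add(SSZ, Z))))))))
  →18  S(S(S(S(S(S(add(SSZ, Z)))))))
  →19  S(S(S(S(S(S(S(add(SZ, Z))))))))
  →20  S(S(S(S(S(S(S(S(add(Z, Z)))))))))
  →21  S^8(Z)

Answer: SAME — A ⇓ S^8(Z), B ⇓ S^8(Z)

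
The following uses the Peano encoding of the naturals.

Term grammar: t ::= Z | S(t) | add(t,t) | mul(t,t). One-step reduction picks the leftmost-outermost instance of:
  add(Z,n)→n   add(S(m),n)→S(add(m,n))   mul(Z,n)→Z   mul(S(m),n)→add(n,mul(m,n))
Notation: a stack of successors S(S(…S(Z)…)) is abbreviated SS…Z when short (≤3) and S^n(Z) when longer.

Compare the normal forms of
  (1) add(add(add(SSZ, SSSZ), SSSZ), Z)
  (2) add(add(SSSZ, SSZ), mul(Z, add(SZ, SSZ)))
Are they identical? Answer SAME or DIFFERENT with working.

Term A:
  start: add(add(add(SSZ, SSSZ), SSSZ), Z)
  step 1: add(add(S(add(SZ, SSSZ)), SSSZ), Z)
  step 2: add(S(add(add(SZ, SSSZ), SSSZ)), Z)
  step 3: S(add(add(add(SZ, SSSZ), SSSZ), Z))
  step 4: S(add(add(S(add(Z, SSSZ)), SSSZ), Z))
  step 5: S(add(S(add(add(Z, SSSZ), SSSZ)), Z))
  step 6: S(S(add(add(add(Z, SSSZ), SSSZ), Z)))
  step 7: S(S(add(add(SSSZ, SSSZ), Z)))
  step 8: S(S(add(S(add(SSZ, SSSZ)), Z)))
  step 9: S(S(S(add(add(SSZ, SSSZ), Z))))
  step 10: S(S(S(add(S(add(SZ, SSSZ)), Z))))
  step 11: S(S(S(S(add(add(SZ, SSSZ), Z)))))
  step 12: S(S(S(S(add(S(add(Z, SSSZ)), Z)))))
  step 13: S(S(S(S(S(add(add(Z, SSSZ), Z))))))
  step 14: S(S(S(S(S(add(SSSZ, Z))))))
  step 15: S(S(S(S(S(S(add(SSZ, Z)))))))
  step 16: S(S(S(S(S(S(S(add(SZ, Z))))))))
  step 17: S(S(S(S(S(S(S(S(add(Z, Z)))))))))
  step 18: S^8(Z)

Term B:
  start: add(add(SSSZ, SSZ), mul(Z, add(SZ, SSZ)))
  step 1: add(S(add(SSZ, SSZ)), mul(Z, add(SZ, SSZ)))
  step 2: S(add(add(SSZ, SSZ), mul(Z, add(SZ, SSZ))))
  step 3: S(add(S(add(SZ, SSZ)), mul(Z, add(SZ, SSZ))))
  step 4: S(S(add(add(SZ, SSZ), mul(Z, add(SZ, SSZ)))))
  step 5: S(S(add(S(add(Z, SSZ)), mul(Z, add(SZ, SSZ)))))
  step 6: S(S(S(add(add(Z, SSZ), mul(Z, add(SZ, SSZ))))))
  step 7: S(S(S(add(SSZ, mul(Z, add(SZ, SSZ))))))
  step 8: S(S(S(S(add(SZ, mul(Z, add(SZ, SSZ)))))))
  step 9: S(S(S(S(S(add(Z, mul(Z, add(SZ, SSZ))))))))
  step 10: S(S(S(S(S(mul(Z, add(SZ, SSZ)))))))
  step 11: S^5(Z)

Answer: DIFFERENT — A ⇓ S^8(Z), B ⇓ S^5(Z)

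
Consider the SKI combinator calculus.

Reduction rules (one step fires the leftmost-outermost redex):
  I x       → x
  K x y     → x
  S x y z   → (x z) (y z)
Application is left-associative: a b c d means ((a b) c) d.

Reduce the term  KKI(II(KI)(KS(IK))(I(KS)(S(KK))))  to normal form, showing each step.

Answer: normal form = KS  (in 7 steps)

Reduction:
  start: KKI(II(KI)(KS(IK))(I(KS)(S(KK))))
  step 1: K(II(KI)(KS(IK))(I(KS)(S(KK))))
  step 2: K(I(KI)(KS(IK))(I(KS)(S(KK))))
  step 3: K(KI(KS(IK))(I(KS)(S(KK))))
  step 4: K(I(I(KS)(S(KK))))
  step 5: K(I(KS)(S(KK)))
  step 6: K(KS(S(KK)))
  step 7: KS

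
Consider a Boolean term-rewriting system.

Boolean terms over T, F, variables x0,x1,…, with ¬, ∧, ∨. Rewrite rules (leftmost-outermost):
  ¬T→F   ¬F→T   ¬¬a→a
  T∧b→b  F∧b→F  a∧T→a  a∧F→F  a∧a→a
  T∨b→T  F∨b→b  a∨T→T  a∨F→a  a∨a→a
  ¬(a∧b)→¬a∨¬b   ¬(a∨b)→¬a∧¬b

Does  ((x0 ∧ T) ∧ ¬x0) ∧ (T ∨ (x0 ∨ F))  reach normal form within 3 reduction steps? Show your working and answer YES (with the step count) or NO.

  start: ((x0 ∧ T) ∧ ¬x0) ∧ (T ∨ (x0 ∨ F))
  →1  (x0 ∧ ¬x0) ∧ (T ∨ (x0 ∨ F))
  →2  (x0 ∧ ¬x0) ∧ T
  →3  x0 ∧ ¬x0

Answer: YES — reaches normal form x0 ∧ ¬x0 in 3 ≤ 3 steps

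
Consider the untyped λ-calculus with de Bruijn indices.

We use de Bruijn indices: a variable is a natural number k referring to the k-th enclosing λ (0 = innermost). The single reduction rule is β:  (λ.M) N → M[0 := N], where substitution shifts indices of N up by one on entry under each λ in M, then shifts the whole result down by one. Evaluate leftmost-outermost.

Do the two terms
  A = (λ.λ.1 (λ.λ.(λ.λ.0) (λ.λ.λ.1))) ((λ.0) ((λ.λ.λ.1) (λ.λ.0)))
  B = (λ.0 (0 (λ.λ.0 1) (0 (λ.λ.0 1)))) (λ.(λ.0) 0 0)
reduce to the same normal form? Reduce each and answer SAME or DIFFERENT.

Term A:
  start: (λ.λ.1 (λ.λ.(λ.λ.0) (λ.λ.λ.1))) ((λ.0) ((λ.λ.λ.1) (λ.λ.0)))
  →1  λ.(λ.0) ((λ.λ.λ.1) (λ.λ.0)) (λ.λ.(λ.λ.0) (λ.λ.λ.1))
  →2  λ.(λ.λ.λ.1) (λ.λ.0) (λ.λ.(λ.λ.0) (λ.λ.λ.1))
  →3  λ.(λ.λ.1) (λ.λ.(λ.λ.0) (λ.λ.λ.1))
  →4  λ.λ.λ.λ.(λ.λ.0) (λ.λ.λ.1)
  →5  λ.λ.λ.λ.λ.0

Term B:
  start: (λ.0 (0 (λ.λ.0 1) (0 (λ.λ.0 1)))) (λ.(λ.0) 0 0)
  →1  (λ.(λ.0) 0 0) ((λ.(λ.0) 0 0) (λ.λ.0 1) ((λ.(λ.0) 0 0) (λ.λ.0 1)))
  →2  (λ.0) ((λ.(λ.0) 0 0) (λ.λ.0 1) ((λ.(λ.0) 0 0) (λ.λ.0 1))) ((λ.(λ.0) 0 0) (λ.λ.0 1) ((λ.(λ.0) 0 0) (λ.λ.0 1)))
  →3  (λ.(λ.0) 0 0) (λ.λ.0 1) ((λ.(λ.0) 0 0) (λ.λ.0 1)) ((λ.(λ.0) 0 0) (λ.λ.0 1) ((λ.(λ.0) 0 0) (λ.λ.0 1)))
  →4  (λ.0) (λ.λ.0 1) (λ.λ.0 1) ((λ.(λ.0) 0 0) (λ.λ.0 1)) ((λ.(λ.0) 0 0) (λ.λ.0 1) ((λ.(λ.0) 0 0) (λ.λ.0 1)))
  →5  (λ.λ.0 1) (λ.λ.0 1) ((λ.(λ.0) 0 0) (λ.λ.0 1)) ((λ.(λ.0) 0 0) (λ.λ.0 1) ((λ.(λ.0) 0 0) (λ.λ.0 1)))
  →6  (λ.0 (λ.λ.0 1)) ((λ.(λ.0) 0 0) (λ.λ.0 1)) ((λ.(λ.0) 0 0) (λ.λ.0 1) ((λ.(λ.0) 0 0) (λ.λ.0 1)))
  →7  (λ.(λ.0) 0 0) (λ.λ.0 1) (λ.λ.0 1) ((λ.(λ.0) 0 0) (λ.λ.0 1) ((λ.(λ.0) 0 0) (λ.λ.0 1)))
  →8  (λ.0) (λ.λ.0 1) (λ.λ.0 1) (λ.λ.0 1) ((λ.(λ.0) 0 0) (λ.λ.0 1) ((λ.(λ.0) 0 0) (λ.λ.0 1)))
  →9  (λ.λ.0 1) (λ.λ.0 1) (λ.λ.0 1) ((λ.(λ.0) 0 0) (λ.λ.0 1) ((λ.(λ.0) 0 0) (λ.λ.0 1)))
  →10  (λ.0 (λ.λ.0 1)) (λ.λ.0 1) ((λ.(λ.0) 0 0) (λ.λ.0 1) ((λ.(λ.0) 0 0) (λ.λ.0 1)))
  →11  (λ.λ.0 1) (λ.λ.0 1) ((λ.(λ.0) 0 0) (λ.λ.0 1) ((λ.(λ.0) 0 0) (λ.λ.0 1)))
  →12  (λ.0 (λ.λ.0 1)) ((λ.(λ.0) 0 0) (λ.λ.0 1) ((λ.(λ.0) 0 0) (λ.λ.0 1)))
  →13  (λ.(λ.0) 0 0) (λ.λ.0 1) ((λ.(λ.0) 0 0) (λ.λ.0 1)) (λ.λ.0 1)
  →14  (λ.0) (λ.λ.0 1) (λ.λ.0 1) ((λ.(λ.0) 0 0) (λ.λ.0 1)) (λ.λ.0 1)
  →15  (λ.λ.0 1) (λ.λ.0 1) ((λ.(λ.0) 0 0) (λ.λ.0 1)) (λ.λ.0 1)
  →16  (λ.0 (λ.λ.0 1)) ((λ.(λ.0) 0 0) (λ.λ.0 1)) (λ.λ.0 1)
  →17  (λ.(λ.0) 0 0) (λ.λ.0 1) (λ.λ.0 1) (λ.λ.0 1)
  →18  (λ.0) (λ.λ.0 1) (λ.λ.0 1) (λ.λ.0 1) (λ.λ.0 1)
  →19  (λ.λ.0 1) (λ.λ.0 1) (λ.λ.0 1) (λ.λ.0 1)
  →20  (λ.0 (λ.λ.0 1)) (λ.λ.0 1) (λ.λ.0 1)
  →21  (λ.λ.0 1) (λ.λ.0 1) (λ.λ.0 1)
  →22  (λ.0 (λ.λ.0 1)) (λ.λ.0 1)
  →23  (λ.λ.0 1) (λ.λ.0 1)
  →24  λ.0 (λ.λ.0 1)

Answer: DIFFERENT — A ⇓ λ.λ.λ.λ.λ.0, B ⇓ λ.0 (λ.λ.0 1)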